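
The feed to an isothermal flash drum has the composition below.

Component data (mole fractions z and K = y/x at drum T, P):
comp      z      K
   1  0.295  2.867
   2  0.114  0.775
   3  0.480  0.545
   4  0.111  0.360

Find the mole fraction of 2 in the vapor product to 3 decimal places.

y_2 = 0.094

Rachford–Rice: g(V/F) = Σ zᵢ(Kᵢ−1)/(1+V/F(Kᵢ−1)) = 0.
g(0) = ΣzᵢKᵢ − 1 = 0.236 and g(1) = 1 − Σzᵢ/Kᵢ = -0.439, so a root lies in (0, 1).
Newton–Raphson from V/F = 0.38:
  V/F = 0.380: g = -0.0638, g' = -0.583 → V/F = 0.271
  V/F = 0.271: g = 0.0036, g' = -0.656 → V/F = 0.276
Converged at V/F = 0.276.
Compositions from xᵢ = zᵢ/(1+V/F(Kᵢ−1)), yᵢ = Kᵢxᵢ:
  1: x = 0.195, y = 0.558
  2: x = 0.122, y = 0.094
  3: x = 0.549, y = 0.299
  4: x = 0.135, y = 0.049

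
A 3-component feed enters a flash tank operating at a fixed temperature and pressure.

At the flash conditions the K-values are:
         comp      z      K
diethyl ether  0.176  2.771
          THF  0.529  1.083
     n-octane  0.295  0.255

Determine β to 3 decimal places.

Material balance + equilibrium reduce to Σ zᵢ(Kᵢ−1)/(1+β(Kᵢ−1)) = 0.
Feasibility: ΣzᵢKᵢ = 1.136, Σzᵢ/Kᵢ = 1.709 — both > 1, two phases present.
Iterate (Newton) starting at β = 0.5:
  β = 0.500: g = -0.1428, g' = -0.574 → β = 0.251
  β = 0.251: g = -0.0118, g' = -0.516 → β = 0.229
Converged at β = 0.229.

β = 0.229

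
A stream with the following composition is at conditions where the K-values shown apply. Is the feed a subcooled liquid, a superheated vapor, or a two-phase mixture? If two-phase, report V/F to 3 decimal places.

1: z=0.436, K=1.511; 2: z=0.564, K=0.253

subcooled liquid

ΣzᵢKᵢ = 0.801; Σzᵢ/Kᵢ = 2.518.
Since ΣzᵢKᵢ < 1 the mixture is below its bubble point — single liquid phase.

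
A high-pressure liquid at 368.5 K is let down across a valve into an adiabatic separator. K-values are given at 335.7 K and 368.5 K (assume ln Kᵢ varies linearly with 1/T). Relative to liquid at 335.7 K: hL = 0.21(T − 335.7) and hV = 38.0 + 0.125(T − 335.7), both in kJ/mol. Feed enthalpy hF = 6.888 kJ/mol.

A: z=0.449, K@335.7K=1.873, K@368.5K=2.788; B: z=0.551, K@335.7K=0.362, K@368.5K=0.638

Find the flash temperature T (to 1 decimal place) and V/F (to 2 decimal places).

T = 339.4 K, V/F = 0.16

Adiabatic flash: solve Rachford–Rice at each trial T, then check hF = ψ·hV(T) + (1−ψ)·hL(T).
  T = 335.7 K: K = (1.873, 0.362), RR gives ψ = 0.073, H_out = 2.759 kJ/mol
  T = 368.5 K: K = (2.788, 0.638), RR gives ψ = 0.932, H_out = 39.711 kJ/mol
  T = 352.1 K: K = (2.306, 0.487), RR gives ψ = 0.453, H_out = 20.042 kJ/mol
  T = 343.9 K: K = (2.084, 0.421), RR gives ψ = 0.267, H_out = 11.699 kJ/mol
  T = 339.8 K: K = (1.977, 0.391), RR gives ψ = 0.173, H_out = 7.377 kJ/mol
  T = 337.8 K: K = (1.926, 0.377), RR gives ψ = 0.125, H_out = 5.172 kJ/mol
Linear interpolation between T = 337.8 (H_out = 5.172) and T = 339.8 (H_out = 7.377) on hF = 6.888 gives T ≈ 339.4 K, at which ψ = 0.16.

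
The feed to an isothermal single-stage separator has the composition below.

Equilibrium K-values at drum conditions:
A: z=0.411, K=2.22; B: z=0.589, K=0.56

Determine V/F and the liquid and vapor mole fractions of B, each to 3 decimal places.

V/F = 0.451, x_B = 0.735, y_B = 0.412

Rachford–Rice: g(V/F) = Σ zᵢ(Kᵢ−1)/(1+V/F(Kᵢ−1)) = 0.
g(0) = ΣzᵢKᵢ − 1 = 0.242 and g(1) = 1 − Σzᵢ/Kᵢ = -0.237, so a root lies in (0, 1).
Binary case is linear: z₁(K₁−1)(1+V/F(K₂−1)) + z₂(K₂−1)(1+V/F(K₁−1)) = 0
⇒ V/F = [z₁(K₁−1)+z₂(K₂−1)] / [−(K₁−1)(K₂−1)] = 0.2423/0.5368 = 0.451
Compositions from xᵢ = zᵢ/(1+V/F(Kᵢ−1)), yᵢ = Kᵢxᵢ:
  A: x = 0.265, y = 0.588
  B: x = 0.735, y = 0.412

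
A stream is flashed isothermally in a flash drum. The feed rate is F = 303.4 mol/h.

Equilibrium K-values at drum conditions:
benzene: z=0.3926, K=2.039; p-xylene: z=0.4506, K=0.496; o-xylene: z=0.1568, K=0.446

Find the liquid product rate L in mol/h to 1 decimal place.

L = 250.4 mol/h

Rachford–Rice: g(V/F) = Σ zᵢ(Kᵢ−1)/(1+V/F(Kᵢ−1)) = 0.
Check two-phase: ΣzᵢKᵢ = 1.0939 > 1 and Σzᵢ/Kᵢ = 1.4526 > 1, so g(0) = 0.0939 > 0 and g(1) = -0.4526 < 0.
Newton iteration, V/F⁰ = 0.3:
  V/F = 0.3000: g = -0.06076, g' = -0.4744 → V/F = 0.1719
  V/F = 0.1719: g = 0.00143, g' = -0.5011 → V/F = 0.1748
Converged at V/F = 0.1748.
Then V = V/F·F = 0.1748·303.4 = 53.0 mol/h and L = F − V = 250.4 mol/h.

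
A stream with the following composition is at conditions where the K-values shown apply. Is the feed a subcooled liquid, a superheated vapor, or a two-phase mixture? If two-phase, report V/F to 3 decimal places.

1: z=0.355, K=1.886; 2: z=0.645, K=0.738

two-phase, V/F = 0.627

ΣzᵢKᵢ = 1.146; Σzᵢ/Kᵢ = 1.062.
Both exceed 1, so a two-phase solution exists.
Binary case is linear: z₁(K₁−1)(1+ψ(K₂−1)) + z₂(K₂−1)(1+ψ(K₁−1)) = 0
⇒ ψ = [z₁(K₁−1)+z₂(K₂−1)] / [−(K₁−1)(K₂−1)] = 0.1455/0.2321 = 0.627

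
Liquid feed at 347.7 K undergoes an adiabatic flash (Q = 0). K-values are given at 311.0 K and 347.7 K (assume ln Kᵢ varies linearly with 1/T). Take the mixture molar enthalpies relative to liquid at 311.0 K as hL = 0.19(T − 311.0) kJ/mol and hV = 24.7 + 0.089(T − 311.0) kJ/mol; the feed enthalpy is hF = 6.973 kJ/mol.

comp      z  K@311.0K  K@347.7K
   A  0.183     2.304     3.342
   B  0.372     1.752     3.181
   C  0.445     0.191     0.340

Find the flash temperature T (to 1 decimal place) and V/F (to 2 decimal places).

T = 314.3 K, V/F = 0.26

Adiabatic flash: solve Rachford–Rice at each trial T, then check hF = ψ·hV(T) + (1−ψ)·hL(T).
  T = 311.0 K: K = (2.304, 1.752, 0.191), RR gives ψ = 0.204, H_out = 5.034 kJ/mol
  T = 347.7 K: K = (3.342, 3.181, 0.340), RR gives ψ = 0.642, H_out = 20.442 kJ/mol
  T = 329.4 K: K = (2.805, 2.402, 0.259), RR gives ψ = 0.458, H_out = 13.946 kJ/mol
  T = 320.2 K: K = (2.549, 2.061, 0.223), RR gives ψ = 0.347, H_out = 9.992 kJ/mol
  T = 315.6 K: K = (2.425, 1.902, 0.207), RR gives ψ = 0.281, H_out = 7.680 kJ/mol
  T = 313.3 K: K = (2.364, 1.826, 0.199), RR gives ψ = 0.244, H_out = 6.405 kJ/mol
Linear interpolation between T = 313.3 (H_out = 6.405) and T = 315.6 (H_out = 7.680) on hF = 6.973 gives T ≈ 314.3 K, at which ψ = 0.26.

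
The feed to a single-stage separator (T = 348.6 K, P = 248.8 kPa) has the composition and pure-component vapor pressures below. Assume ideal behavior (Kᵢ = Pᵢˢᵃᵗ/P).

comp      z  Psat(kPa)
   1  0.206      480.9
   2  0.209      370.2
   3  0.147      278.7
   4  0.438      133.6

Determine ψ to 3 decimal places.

Raoult's law: Kᵢ = Pᵢˢᵃᵗ/P = Pᵢˢᵃᵗ/248.8.
  K_1 = 480.9/248.8 = 1.93288, K_2 = 370.2/248.8 = 1.48794, K_3 = 278.7/248.8 = 1.12018, K_4 = 133.6/248.8 = 0.53698
Newton iteration, ψ⁰ = 0.64:
  ψ = 0.640: g = -0.0738, g' = -0.291 → ψ = 0.386
  ψ = 0.386: g = -0.0030, g' = -0.273 → ψ = 0.375
Converged at ψ = 0.375.

ψ = 0.375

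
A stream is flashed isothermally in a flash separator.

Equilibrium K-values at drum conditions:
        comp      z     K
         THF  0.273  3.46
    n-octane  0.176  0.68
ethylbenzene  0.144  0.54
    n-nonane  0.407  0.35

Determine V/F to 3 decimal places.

V/F = 0.213

Newton iteration, V/F⁰ = 0.5:
  V/F = 0.500: g = -0.2438, g' = -0.787 → V/F = 0.190
  V/F = 0.190: g = 0.0233, g' = -1.048 → V/F = 0.212
  V/F = 0.212: g = 0.0005, g' = -1.003 → V/F = 0.213
Converged at V/F = 0.213.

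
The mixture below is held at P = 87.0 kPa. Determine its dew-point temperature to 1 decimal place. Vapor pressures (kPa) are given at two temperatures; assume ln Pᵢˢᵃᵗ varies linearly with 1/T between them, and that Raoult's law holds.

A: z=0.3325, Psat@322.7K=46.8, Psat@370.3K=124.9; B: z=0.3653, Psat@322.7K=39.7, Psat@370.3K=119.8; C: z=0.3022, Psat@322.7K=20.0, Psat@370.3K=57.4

T = 367.9 K

Dew-point temperature: Σzᵢ·P/Pᵢˢᵃᵗ(T) = 1. Interpolate ln Pᵢˢᵃᵗ = aᵢ + bᵢ/T.
  T = 322.7 K: ΣzᵢP/Pᵢˢᵃᵗ = 2.7332
  T = 370.3 K: ΣzᵢP/Pᵢˢᵃᵗ = 0.9549
  T = 346.5 K: ΣzᵢP/Pᵢˢᵃᵗ = 1.5579
  T = 358.4 K: ΣzᵢP/Pᵢˢᵃᵗ = 1.2098
  T = 364.4 K: ΣzᵢP/Pᵢˢᵃᵗ = 1.0717
  T = 367.4 K: ΣzᵢP/Pᵢˢᵃᵗ = 1.0102
Interpolating between 367.4 K and 370.3 K gives T ≈ 367.9 K.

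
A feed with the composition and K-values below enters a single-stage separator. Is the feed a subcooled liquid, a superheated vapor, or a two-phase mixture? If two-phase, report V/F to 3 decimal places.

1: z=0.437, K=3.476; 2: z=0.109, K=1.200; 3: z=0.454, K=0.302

two-phase, V/F = 0.516

ΣzᵢKᵢ = 1.787; Σzᵢ/Kᵢ = 1.720.
Both exceed 1, so a two-phase solution exists.
Let ψ = V/F and solve Σ zᵢ(Kᵢ−1)/(1+ψ(Kᵢ−1)) = 0.
Newton iteration, ψ⁰ = 0.38:
  ψ = 0.380: g = 0.1465, g' = -1.125 → ψ = 0.510
  ψ = 0.510: g = 0.0057, g' = -1.060 → ψ = 0.516
Converged at ψ = 0.516.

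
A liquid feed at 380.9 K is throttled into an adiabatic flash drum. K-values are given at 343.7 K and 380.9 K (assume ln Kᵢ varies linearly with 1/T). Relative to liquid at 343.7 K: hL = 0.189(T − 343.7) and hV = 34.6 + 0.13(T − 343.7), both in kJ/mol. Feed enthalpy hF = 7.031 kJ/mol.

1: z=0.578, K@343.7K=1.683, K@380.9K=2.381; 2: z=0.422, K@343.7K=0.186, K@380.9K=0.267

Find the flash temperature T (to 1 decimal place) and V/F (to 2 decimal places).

Adiabatic flash: solve Rachford–Rice at each trial T, then check hF = ψ·hV(T) + (1−ψ)·hL(T).
  T = 343.7 K: K = (1.683, 0.186), RR gives ψ = 0.092, H_out = 3.191 kJ/mol
  T = 380.9 K: K = (2.381, 0.267), RR gives ψ = 0.483, H_out = 22.681 kJ/mol
  T = 362.3 K: K = (2.020, 0.225), RR gives ψ = 0.332, H_out = 14.635 kJ/mol
  T = 353.0 K: K = (1.848, 0.205), RR gives ψ = 0.230, H_out = 9.573 kJ/mol
  T = 348.4 K: K = (1.766, 0.196), RR gives ψ = 0.167, H_out = 6.630 kJ/mol
  T = 350.7 K: K = (1.807, 0.200), RR gives ψ = 0.200, H_out = 8.147 kJ/mol
Linear interpolation between T = 348.4 (H_out = 6.630) and T = 350.7 (H_out = 8.147) on hF = 7.031 gives T ≈ 349.0 K, at which ψ = 0.18.

T = 349.0 K, V/F = 0.18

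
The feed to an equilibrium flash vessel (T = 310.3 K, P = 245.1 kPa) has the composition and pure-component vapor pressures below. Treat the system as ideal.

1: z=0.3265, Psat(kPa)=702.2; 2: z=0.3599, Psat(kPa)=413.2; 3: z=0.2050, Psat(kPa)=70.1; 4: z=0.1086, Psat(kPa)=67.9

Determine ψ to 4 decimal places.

Raoult's law: Kᵢ = Pᵢˢᵃᵗ/P = Pᵢˢᵃᵗ/245.1.
  K_1 = 702.2/245.1 = 2.864953, K_2 = 413.2/245.1 = 1.685843, K_3 = 70.1/245.1 = 0.286006, K_4 = 67.9/245.1 = 0.277030
Let ψ = V/F and solve Σ zᵢ(Kᵢ−1)/(1+ψ(Kᵢ−1)) = 0.
Feasibility: ΣzᵢKᵢ = 1.6309, Σzᵢ/Kᵢ = 1.4362 — both > 1, two phases present.
Newton–Raphson from ψ = 0.42:
  ψ = 0.4200: g = 0.21127, g' = -0.7894 → ψ = 0.6876
  ψ = 0.6876: g = -0.00917, g' = -0.9240 → ψ = 0.6777
  ψ = 0.6777: g = -0.00007, g' = -0.9110 → ψ = 0.6776
Converged at ψ = 0.6776.

ψ = 0.6776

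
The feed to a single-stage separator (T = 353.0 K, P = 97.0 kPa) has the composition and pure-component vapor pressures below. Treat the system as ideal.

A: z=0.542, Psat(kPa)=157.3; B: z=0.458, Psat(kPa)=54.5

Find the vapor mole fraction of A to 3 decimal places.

Raoult's law: Kᵢ = Pᵢˢᵃᵗ/P = Pᵢˢᵃᵗ/97.0.
  K_A = 157.3/97.0 = 1.62165, K_B = 54.5/97.0 = 0.56186
Material balance + equilibrium reduce to Σ zᵢ(Kᵢ−1)/(1+V/F(Kᵢ−1)) = 0.
Feasibility: ΣzᵢKᵢ = 1.136, Σzᵢ/Kᵢ = 1.149 — both > 1, two phases present.
Binary case is linear: z₁(K₁−1)(1+V/F(K₂−1)) + z₂(K₂−1)(1+V/F(K₁−1)) = 0
⇒ V/F = [z₁(K₁−1)+z₂(K₂−1)] / [−(K₁−1)(K₂−1)] = 0.1363/0.2724 = 0.500
Compositions from xᵢ = zᵢ/(1+V/F(Kᵢ−1)), yᵢ = Kᵢxᵢ:
  A: x = 0.413, y = 0.670
  B: x = 0.587, y = 0.330

y_A = 0.670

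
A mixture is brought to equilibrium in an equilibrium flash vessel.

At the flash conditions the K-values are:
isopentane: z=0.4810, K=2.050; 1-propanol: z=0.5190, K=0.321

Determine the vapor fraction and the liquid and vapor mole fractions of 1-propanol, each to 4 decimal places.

Binary case is linear: z₁(K₁−1)(1+ψ(K₂−1)) + z₂(K₂−1)(1+ψ(K₁−1)) = 0
⇒ ψ = [z₁(K₁−1)+z₂(K₂−1)] / [−(K₁−1)(K₂−1)] = 0.15265/0.71295 = 0.2141
Compositions from xᵢ = zᵢ/(1+ψ(Kᵢ−1)), yᵢ = Kᵢxᵢ:
  isopentane: x = 0.3927, y = 0.8051
  1-propanol: x = 0.6073, y = 0.1949

ψ = 0.2141, x_1-propanol = 0.6073, y_1-propanol = 0.1949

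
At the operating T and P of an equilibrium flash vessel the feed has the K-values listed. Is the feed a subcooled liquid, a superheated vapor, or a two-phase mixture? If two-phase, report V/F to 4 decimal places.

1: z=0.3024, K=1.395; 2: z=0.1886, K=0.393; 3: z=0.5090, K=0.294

ΣzᵢKᵢ = 0.6456; Σzᵢ/Kᵢ = 2.4280.
Since ΣzᵢKᵢ < 1 the mixture is below its bubble point — single liquid phase.

subcooled liquid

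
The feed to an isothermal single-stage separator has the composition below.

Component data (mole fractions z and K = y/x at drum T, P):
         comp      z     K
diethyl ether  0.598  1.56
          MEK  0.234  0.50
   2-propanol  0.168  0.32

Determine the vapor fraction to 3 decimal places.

Rachford–Rice: g(ψ) = Σ zᵢ(Kᵢ−1)/(1+ψ(Kᵢ−1)) = 0.
Feasibility: ΣzᵢKᵢ = 1.104, Σzᵢ/Kᵢ = 1.376 — both > 1, two phases present.
Iterate (Newton) starting at ψ = 0.61:
  ψ = 0.610: g = -0.1139, g' = -0.452 → ψ = 0.358
  ψ = 0.358: g = -0.0145, g' = -0.353 → ψ = 0.317
  ψ = 0.317: g = -0.0002, g' = -0.344 → ψ = 0.316
Converged at ψ = 0.316.

ψ = 0.316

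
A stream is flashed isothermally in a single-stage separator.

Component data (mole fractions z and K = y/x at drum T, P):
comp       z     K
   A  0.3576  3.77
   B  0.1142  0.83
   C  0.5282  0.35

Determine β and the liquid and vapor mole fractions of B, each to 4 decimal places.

Iterate (Newton) starting at β = 0.5:
  β = 0.5000: g = -0.11453, g' = -0.9761 → β = 0.3827
  β = 0.3827: g = 0.00309, g' = -1.0458 → β = 0.3856
Converged at β = 0.3856.
Compositions from xᵢ = zᵢ/(1+β(Kᵢ−1)), yᵢ = Kᵢxᵢ:
  A: x = 0.1729, y = 0.6519
  B: x = 0.1222, y = 0.1014
  C: x = 0.7049, y = 0.2467

β = 0.3856, x_B = 0.1222, y_B = 0.1014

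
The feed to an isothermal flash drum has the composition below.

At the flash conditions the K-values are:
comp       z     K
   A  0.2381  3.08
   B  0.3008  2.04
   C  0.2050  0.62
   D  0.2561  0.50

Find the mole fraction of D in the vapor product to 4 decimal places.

Newton–Raphson from V/F = 0.59:
  V/F = 0.5900: g = 0.13419, g' = -0.5106 → V/F = 0.8528
  V/F = 0.8528: g = 0.00585, g' = -0.4846 → V/F = 0.8649
  V/F = 0.8649: g = -0.00001, g' = -0.4861 → V/F = 0.8648
Converged at V/F = 0.8648.
Compositions from xᵢ = zᵢ/(1+V/F(Kᵢ−1)), yᵢ = Kᵢxᵢ:
  A: x = 0.0851, y = 0.2620
  B: x = 0.1584, y = 0.3231
  C: x = 0.3054, y = 0.1893
  D: x = 0.4512, y = 0.2256

y_D = 0.2256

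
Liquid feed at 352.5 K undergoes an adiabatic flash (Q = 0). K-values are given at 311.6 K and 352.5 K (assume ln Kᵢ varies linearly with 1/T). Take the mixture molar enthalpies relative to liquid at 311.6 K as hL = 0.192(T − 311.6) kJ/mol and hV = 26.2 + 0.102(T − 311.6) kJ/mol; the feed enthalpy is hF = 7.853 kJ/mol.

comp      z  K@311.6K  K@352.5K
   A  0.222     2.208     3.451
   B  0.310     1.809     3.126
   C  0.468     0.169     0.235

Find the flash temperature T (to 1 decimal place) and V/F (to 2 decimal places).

Adiabatic flash: solve Rachford–Rice at each trial T, then check hF = ψ·hV(T) + (1−ψ)·hL(T).
  T = 311.6 K: K = (2.208, 1.809, 0.169), RR gives ψ = 0.158, H_out = 4.136 kJ/mol
  T = 352.5 K: K = (3.451, 3.126, 0.235), RR gives ψ = 0.488, H_out = 18.841 kJ/mol
  T = 332.1 K: K = (2.800, 2.420, 0.201), RR gives ψ = 0.368, H_out = 12.903 kJ/mol
  T = 321.9 K: K = (2.497, 2.104, 0.185), RR gives ψ = 0.281, H_out = 9.091 kJ/mol
  T = 316.8 K: K = (2.352, 1.955, 0.177), RR gives ψ = 0.226, H_out = 6.819 kJ/mol
  T = 319.4 K: K = (2.426, 2.030, 0.181), RR gives ψ = 0.256, H_out = 8.015 kJ/mol
  T = 318.1 K: K = (2.389, 1.992, 0.179), RR gives ψ = 0.241, H_out = 7.427 kJ/mol
Linear interpolation between T = 318.1 (H_out = 7.427) and T = 319.4 (H_out = 8.015) on hF = 7.853 gives T ≈ 319.0 K, at which ψ = 0.25.

T = 319.0 K, V/F = 0.25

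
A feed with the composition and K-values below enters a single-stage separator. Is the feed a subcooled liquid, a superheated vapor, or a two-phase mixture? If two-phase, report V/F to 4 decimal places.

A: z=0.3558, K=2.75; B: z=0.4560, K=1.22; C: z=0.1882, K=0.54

ΣzᵢKᵢ = 1.6364; Σzᵢ/Kᵢ = 0.8517.
Since Σzᵢ/Kᵢ < 1 the mixture is above its dew point — single vapor phase.

superheated vapor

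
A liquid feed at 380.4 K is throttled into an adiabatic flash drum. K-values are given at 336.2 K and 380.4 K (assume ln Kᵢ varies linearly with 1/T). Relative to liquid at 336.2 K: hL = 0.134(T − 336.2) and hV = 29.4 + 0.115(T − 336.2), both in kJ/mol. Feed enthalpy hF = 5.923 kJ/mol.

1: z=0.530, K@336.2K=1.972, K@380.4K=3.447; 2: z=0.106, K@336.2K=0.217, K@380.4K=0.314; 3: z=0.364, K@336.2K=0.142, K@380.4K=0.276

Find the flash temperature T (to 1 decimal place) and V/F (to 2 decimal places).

Adiabatic flash: solve Rachford–Rice at each trial T, then check hF = ψ·hV(T) + (1−ψ)·hL(T).
  T = 336.2 K: K = (1.972, 0.217, 0.142), RR gives ψ = 0.146, H_out = 4.306 kJ/mol
  T = 380.4 K: K = (3.447, 0.314, 0.276), RR gives ψ = 0.549, H_out = 21.588 kJ/mol
  T = 358.3 K: K = (2.652, 0.264, 0.202), RR gives ψ = 0.391, H_out = 14.302 kJ/mol
  T = 347.2 K: K = (2.296, 0.240, 0.170), RR gives ψ = 0.288, H_out = 9.888 kJ/mol
  T = 341.7 K: K = (2.131, 0.228, 0.156), RR gives ψ = 0.224, H_out = 7.307 kJ/mol
  T = 338.9 K: K = (2.049, 0.223, 0.149), RR gives ψ = 0.187, H_out = 5.842 kJ/mol
  T = 340.3 K: K = (2.090, 0.225, 0.152), RR gives ψ = 0.206, H_out = 6.589 kJ/mol
  T = 339.6 K: K = (2.069, 0.224, 0.150), RR gives ψ = 0.196, H_out = 6.220 kJ/mol
  T = 339.2 K: K = (2.058, 0.223, 0.149), RR gives ψ = 0.191, H_out = 6.005 kJ/mol
Linear interpolation between T = 338.9 (H_out = 5.842) and T = 339.2 (H_out = 6.005) on hF = 5.923 gives T ≈ 339.0 K, at which ψ = 0.19.

T = 339.0 K, V/F = 0.19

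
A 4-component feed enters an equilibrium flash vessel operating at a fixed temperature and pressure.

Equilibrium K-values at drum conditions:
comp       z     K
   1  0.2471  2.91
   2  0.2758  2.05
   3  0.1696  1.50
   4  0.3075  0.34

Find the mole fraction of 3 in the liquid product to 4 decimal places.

Iterate (Newton) starting at ψ = 0.5:
  ψ = 0.5000: g = 0.19624, g' = -0.6921 → ψ = 0.7835
  ψ = 0.7835: g = -0.01144, g' = -0.8325 → ψ = 0.7698
  ψ = 0.7698: g = -0.00011, g' = -0.8163 → ψ = 0.7696
Converged at ψ = 0.7696.
Compositions from xᵢ = zᵢ/(1+ψ(Kᵢ−1)), yᵢ = Kᵢxᵢ:
  1: x = 0.1000, y = 0.2911
  2: x = 0.1525, y = 0.3127
  3: x = 0.1225, y = 0.1837
  4: x = 0.6250, y = 0.2125

x_3 = 0.1225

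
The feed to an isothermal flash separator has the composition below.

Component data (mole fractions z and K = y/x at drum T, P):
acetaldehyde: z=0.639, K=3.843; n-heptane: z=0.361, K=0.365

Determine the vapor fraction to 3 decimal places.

Let ψ = V/F and solve Σ zᵢ(Kᵢ−1)/(1+ψ(Kᵢ−1)) = 0.
Feasibility: ΣzᵢKᵢ = 2.587, Σzᵢ/Kᵢ = 1.155 — both > 1, two phases present.
Iterate (Newton) starting at ψ = 0.5:
  ψ = 0.500: g = 0.4144, g' = -1.193 → ψ = 0.847
  ψ = 0.847: g = 0.0368, g' = -1.126 → ψ = 0.880
  ψ = 0.880: g = -0.0007, g' = -1.169 → ψ = 0.879
Converged at ψ = 0.879.

ψ = 0.879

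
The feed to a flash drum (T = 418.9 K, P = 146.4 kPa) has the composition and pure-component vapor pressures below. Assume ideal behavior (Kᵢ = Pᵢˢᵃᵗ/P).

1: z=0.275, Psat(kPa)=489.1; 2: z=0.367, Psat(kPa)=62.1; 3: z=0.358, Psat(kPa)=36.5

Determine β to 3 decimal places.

β = 0.105

Raoult's law: Kᵢ = Pᵢˢᵃᵗ/P = Pᵢˢᵃᵗ/146.4.
  K_1 = 489.1/146.4 = 3.34085, K_2 = 62.1/146.4 = 0.42418, K_3 = 36.5/146.4 = 0.24932
Material balance + equilibrium reduce to Σ zᵢ(Kᵢ−1)/(1+β(Kᵢ−1)) = 0.
Feasibility: ΣzᵢKᵢ = 1.164, Σzᵢ/Kᵢ = 2.383 — both > 1, two phases present.
Newton iteration, β⁰ = 0.5:
  β = 0.500: g = -0.4304, g' = -1.077 → β = 0.100
  β = 0.100: g = 0.0064, g' = -1.361 → β = 0.105
Converged at β = 0.105.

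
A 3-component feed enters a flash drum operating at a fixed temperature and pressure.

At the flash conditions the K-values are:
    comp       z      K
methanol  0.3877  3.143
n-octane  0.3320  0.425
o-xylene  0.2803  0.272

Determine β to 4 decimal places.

Let β = V/F and solve Σ zᵢ(Kᵢ−1)/(1+β(Kᵢ−1)) = 0.
Feasibility: ΣzᵢKᵢ = 1.4359, Σzᵢ/Kᵢ = 1.9350 — both > 1, two phases present.
Iterate (Newton) starting at β = 0.4:
  β = 0.4000: g = -0.08845, g' = -0.9970 → β = 0.3113
  β = 0.3113: g = 0.00201, g' = -1.0519 → β = 0.3132
Converged at β = 0.3132.

β = 0.3132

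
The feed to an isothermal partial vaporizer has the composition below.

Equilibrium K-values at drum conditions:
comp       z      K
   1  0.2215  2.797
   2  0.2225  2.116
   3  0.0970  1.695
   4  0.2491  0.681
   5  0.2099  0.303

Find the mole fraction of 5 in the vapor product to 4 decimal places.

Let ψ = V/F and solve Σ zᵢ(Kᵢ−1)/(1+ψ(Kᵢ−1)) = 0.
g(0) = ΣzᵢKᵢ − 1 = 0.4880 and g(1) = 1 − Σzᵢ/Kᵢ = -0.3001, so a root lies in (0, 1).
Newton–Raphson from ψ = 0.5:
  ψ = 0.5000: g = 0.09996, g' = -0.6145 → ψ = 0.6627
  ψ = 0.6627: g = -0.00205, g' = -0.6555 → ψ = 0.6595
Converged at ψ = 0.6595.
Compositions from xᵢ = zᵢ/(1+ψ(Kᵢ−1)), yᵢ = Kᵢxᵢ:
  1: x = 0.1014, y = 0.2835
  2: x = 0.1282, y = 0.2712
  3: x = 0.0665, y = 0.1127
  4: x = 0.3155, y = 0.2148
  5: x = 0.3885, y = 0.1177

y_5 = 0.1177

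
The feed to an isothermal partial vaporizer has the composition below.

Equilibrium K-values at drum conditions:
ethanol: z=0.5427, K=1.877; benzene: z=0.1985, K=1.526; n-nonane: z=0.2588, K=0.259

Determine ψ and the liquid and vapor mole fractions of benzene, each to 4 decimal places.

Iterate (Newton) starting at ψ = 0.45:
  ψ = 0.4500: g = 0.13799, g' = -0.5704 → ψ = 0.6919
  ψ = 0.6919: g = -0.02080, g' = -0.7897 → ψ = 0.6656
  ψ = 0.6656: g = -0.00054, g' = -0.7498 → ψ = 0.6649
Converged at ψ = 0.6649.
Compositions from xᵢ = zᵢ/(1+ψ(Kᵢ−1)), yᵢ = Kᵢxᵢ:
  ethanol: x = 0.3428, y = 0.6435
  benzene: x = 0.1471, y = 0.2244
  n-nonane: x = 0.5101, y = 0.1321

ψ = 0.6649, x_benzene = 0.1471, y_benzene = 0.2244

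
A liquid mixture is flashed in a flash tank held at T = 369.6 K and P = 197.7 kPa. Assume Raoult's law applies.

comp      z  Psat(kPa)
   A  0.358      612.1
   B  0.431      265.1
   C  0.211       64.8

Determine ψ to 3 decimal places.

ψ = 0.916

Raoult's law: Kᵢ = Pᵢˢᵃᵗ/P = Pᵢˢᵃᵗ/197.7.
  K_A = 612.1/197.7 = 3.09611, K_B = 265.1/197.7 = 1.34092, K_C = 64.8/197.7 = 0.32777
Newton–Raphson from ψ = 0.51:
  ψ = 0.510: g = 0.2720, g' = -0.625 → ψ = 0.946
  ψ = 0.946: g = -0.0265, g' = -0.924 → ψ = 0.917
  ψ = 0.917: g = -0.0009, g' = -0.861 → ψ = 0.916
Converged at ψ = 0.916.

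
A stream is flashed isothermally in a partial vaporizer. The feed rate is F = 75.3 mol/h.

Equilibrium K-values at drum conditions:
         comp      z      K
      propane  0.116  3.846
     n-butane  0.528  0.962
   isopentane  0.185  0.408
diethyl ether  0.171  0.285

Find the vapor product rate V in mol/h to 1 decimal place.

V = 6.4 mol/h

Rachford–Rice: g(V/F) = Σ zᵢ(Kᵢ−1)/(1+V/F(Kᵢ−1)) = 0.
g(0) = ΣzᵢKᵢ − 1 = 0.078 and g(1) = 1 − Σzᵢ/Kᵢ = -0.632, so a root lies in (0, 1).
Newton–Raphson from V/F = 0.63:
  V/F = 0.630: g = -0.2995, g' = -0.576 → V/F = 0.110
  V/F = 0.110: g = -0.0183, g' = -0.724 → V/F = 0.084
  V/F = 0.084: g = 0.0007, g' = -0.783 → V/F = 0.085
Converged at V/F = 0.085.
Then V = V/F·F = 0.0853·75.3 = 6.4 mol/h and L = F − V = 68.9 mol/h.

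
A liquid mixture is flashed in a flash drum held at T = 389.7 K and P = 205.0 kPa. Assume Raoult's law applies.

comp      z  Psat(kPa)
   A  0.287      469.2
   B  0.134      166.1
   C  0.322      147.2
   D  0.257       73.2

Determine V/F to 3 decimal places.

Raoult's law: Kᵢ = Pᵢˢᵃᵗ/P = Pᵢˢᵃᵗ/205.0.
  K_A = 469.2/205.0 = 2.28878, K_B = 166.1/205.0 = 0.81024, K_C = 147.2/205.0 = 0.71805, K_D = 73.2/205.0 = 0.35707
Newton–Raphson from V/F = 0.5:
  V/F = 0.500: g = -0.1524, g' = -0.448 → V/F = 0.160
  V/F = 0.160: g = 0.0014, g' = -0.493 → V/F = 0.162
Converged at V/F = 0.162.

V/F = 0.162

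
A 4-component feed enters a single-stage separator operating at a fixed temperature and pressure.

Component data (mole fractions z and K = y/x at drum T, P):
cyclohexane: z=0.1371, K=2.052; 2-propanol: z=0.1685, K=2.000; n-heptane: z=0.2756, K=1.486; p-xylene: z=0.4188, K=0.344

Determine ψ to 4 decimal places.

Newton iteration, ψ⁰ = 0.47:
  ψ = 0.4700: g = -0.07702, g' = -0.5658 → ψ = 0.3339
  ψ = 0.3339: g = -0.00347, g' = -0.5215 → ψ = 0.3272
Converged at ψ = 0.3272.

ψ = 0.3272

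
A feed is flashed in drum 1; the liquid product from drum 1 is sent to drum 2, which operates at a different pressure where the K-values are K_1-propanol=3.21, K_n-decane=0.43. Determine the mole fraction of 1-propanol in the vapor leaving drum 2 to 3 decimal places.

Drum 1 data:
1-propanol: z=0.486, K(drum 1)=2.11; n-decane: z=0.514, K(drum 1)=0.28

Drum 1:
Let ψ₁ = V/F and solve Σ zᵢ(Kᵢ−1)/(1+ψ₁(Kᵢ−1)) = 0.
g(0) = ΣzᵢKᵢ − 1 = 0.169 and g(1) = 1 − Σzᵢ/Kᵢ = -1.066, so a root lies in (0, 1).
Newton iteration, ψ₁⁰ = 0.34:
  ψ₁ = 0.340: g = -0.0984, g' = -0.783 → ψ₁ = 0.214
  ψ₁ = 0.214: g = -0.0018, g' = -0.763 → ψ₁ = 0.212
Converged at ψ₁ = 0.212.
Drum-1 compositions:
  1-propanol: x = 0.393, y = 0.830
  n-decane: x = 0.607, y = 0.170
Drum-2 feed = drum-1 liquid: z₂ = (0.3934, 0.6066).
Drum 2:
Material balance + equilibrium reduce to Σ zᵢ(Kᵢ−1)/(1+ψ₂(Kᵢ−1)) = 0.
g(0) = ΣzᵢKᵢ − 1 = 0.524 and g(1) = 1 − Σzᵢ/Kᵢ = -0.533, so a root lies in (0, 1).
Binary case is linear: z₁(K₁−1)(1+ψ₂(K₂−1)) + z₂(K₂−1)(1+ψ₂(K₁−1)) = 0
⇒ ψ₂ = [z₁(K₁−1)+z₂(K₂−1)] / [−(K₁−1)(K₂−1)] = 0.5238/1.2597 = 0.416
  1-propanol: x = 0.205, y = 0.658
  n-decane: x = 0.795, y = 0.342

y_1-propanol (drum 2) = 0.658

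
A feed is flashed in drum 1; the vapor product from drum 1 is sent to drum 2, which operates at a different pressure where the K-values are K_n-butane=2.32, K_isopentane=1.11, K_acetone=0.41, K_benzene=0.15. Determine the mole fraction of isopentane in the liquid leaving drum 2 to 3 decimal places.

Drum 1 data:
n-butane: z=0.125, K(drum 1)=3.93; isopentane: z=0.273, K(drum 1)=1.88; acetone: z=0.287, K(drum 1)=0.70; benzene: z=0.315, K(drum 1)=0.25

x_isopentane (drum 2) = 0.396

Drum 1:
Rachford–Rice: g(ψ₁) = Σ zᵢ(Kᵢ−1)/(1+ψ₁(Kᵢ−1)) = 0.
Feasibility: ΣzᵢKᵢ = 1.284, Σzᵢ/Kᵢ = 1.847 — both > 1, two phases present.
Newton–Raphson from ψ₁ = 0.36:
  ψ₁ = 0.360: g = -0.0595, g' = -0.741 → ψ₁ = 0.280
  ψ₁ = 0.280: g = 0.0011, g' = -0.775 → ψ₁ = 0.281
Converged at ψ₁ = 0.281.
Drum-1 compositions:
  n-butane: x = 0.069, y = 0.269
  isopentane: x = 0.219, y = 0.411
  acetone: x = 0.313, y = 0.219
  benzene: x = 0.399, y = 0.100
Drum-2 feed = drum-1 vapor: z₂ = (0.2694, 0.4114, 0.2194, 0.0998).
Drum 2:
Rachford–Rice: g(ψ₂) = Σ zᵢ(Kᵢ−1)/(1+ψ₂(Kᵢ−1)) = 0.
Check two-phase: ΣzᵢKᵢ = 1.187 > 1 and Σzᵢ/Kᵢ = 1.687 > 1, so g(0) = 0.187 > 0 and g(1) = -0.687 < 0.
Newton iteration, ψ₂⁰ = 0.57:
  ψ₂ = 0.570: g = -0.1141, g' = -0.602 → ψ₂ = 0.380
  ψ₂ = 0.380: g = -0.0121, g' = -0.497 → ψ₂ = 0.356
Converged at ψ₂ = 0.356.
  n-butane: x = 0.183, y = 0.425
  isopentane: x = 0.396, y = 0.439
  acetone: x = 0.278, y = 0.114
  benzene: x = 0.143, y = 0.021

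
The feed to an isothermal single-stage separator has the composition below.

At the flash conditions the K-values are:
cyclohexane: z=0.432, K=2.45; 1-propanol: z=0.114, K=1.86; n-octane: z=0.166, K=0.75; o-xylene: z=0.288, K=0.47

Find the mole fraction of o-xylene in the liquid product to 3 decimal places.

Newton–Raphson from ψ = 0.66:
  ψ = 0.660: g = 0.0982, g' = -0.478 → ψ = 0.865
  ψ = 0.865: g = -0.0010, g' = -0.499 → ψ = 0.864
Converged at ψ = 0.864.
Compositions from xᵢ = zᵢ/(1+ψ(Kᵢ−1)), yᵢ = Kᵢxᵢ:
  cyclohexane: x = 0.192, y = 0.470
  1-propanol: x = 0.065, y = 0.122
  n-octane: x = 0.212, y = 0.159
  o-xylene: x = 0.531, y = 0.250

x_o-xylene = 0.531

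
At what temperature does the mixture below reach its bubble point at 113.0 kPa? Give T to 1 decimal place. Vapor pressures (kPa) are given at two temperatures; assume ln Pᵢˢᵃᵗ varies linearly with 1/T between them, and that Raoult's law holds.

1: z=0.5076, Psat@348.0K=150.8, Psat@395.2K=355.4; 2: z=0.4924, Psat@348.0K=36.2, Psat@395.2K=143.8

T = 356.0 K

Bubble-point temperature: ΣzᵢPᵢˢᵃᵗ(T) = P. Interpolate ln Pᵢˢᵃᵗ = aᵢ + bᵢ/T.
  T = 348.0 K: ΣzᵢPᵢˢᵃᵗ = 94.37 kPa
  T = 395.2 K: ΣzᵢPᵢˢᵃᵗ = 251.21 kPa
  T = 371.6 K: ΣzᵢPᵢˢᵃᵗ = 157.87 kPa
  T = 359.8 K: ΣzᵢPᵢˢᵃᵗ = 122.90 kPa
  T = 353.9 K: ΣzᵢPᵢˢᵃᵗ = 107.89 kPa
  T = 356.9 K: ΣzᵢPᵢˢᵃᵗ = 115.32 kPa
  T = 355.4 K: ΣzᵢPᵢˢᵃᵗ = 111.56 kPa
Interpolating between 355.4 K and 356.9 K gives T ≈ 356.0 K.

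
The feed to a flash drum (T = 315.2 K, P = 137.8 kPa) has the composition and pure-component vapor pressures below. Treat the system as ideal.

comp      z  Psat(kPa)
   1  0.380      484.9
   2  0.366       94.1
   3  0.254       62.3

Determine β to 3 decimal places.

β = 0.651

Raoult's law: Kᵢ = Pᵢˢᵃᵗ/P = Pᵢˢᵃᵗ/137.8.
  K_1 = 484.9/137.8 = 3.51887, K_2 = 94.1/137.8 = 0.68287, K_3 = 62.3/137.8 = 0.45210
Newton–Raphson from β = 0.66:
  β = 0.660: g = -0.0053, g' = -0.586 → β = 0.651
Converged at β = 0.651.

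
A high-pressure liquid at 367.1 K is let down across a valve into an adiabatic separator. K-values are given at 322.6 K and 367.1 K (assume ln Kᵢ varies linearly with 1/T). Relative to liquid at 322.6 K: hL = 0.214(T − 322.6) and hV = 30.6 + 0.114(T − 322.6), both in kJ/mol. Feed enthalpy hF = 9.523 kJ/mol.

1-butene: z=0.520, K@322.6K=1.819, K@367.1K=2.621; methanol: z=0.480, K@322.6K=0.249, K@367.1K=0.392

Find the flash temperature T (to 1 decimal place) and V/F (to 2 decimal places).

Adiabatic flash: solve Rachford–Rice at each trial T, then check hF = ψ·hV(T) + (1−ψ)·hL(T).
  T = 322.6 K: K = (1.819, 0.249), RR gives ψ = 0.106, H_out = 3.254 kJ/mol
  T = 367.1 K: K = (2.621, 0.392), RR gives ψ = 0.559, H_out = 24.145 kJ/mol
  T = 344.9 K: K = (2.210, 0.317), RR gives ψ = 0.365, H_out = 15.126 kJ/mol
  T = 333.8 K: K = (2.013, 0.282), RR gives ψ = 0.251, H_out = 9.782 kJ/mol
  T = 328.2 K: K = (1.915, 0.265), RR gives ψ = 0.183, H_out = 6.704 kJ/mol
  T = 331.0 K: K = (1.964, 0.274), RR gives ψ = 0.218, H_out = 8.283 kJ/mol
  T = 332.4 K: K = (1.988, 0.278), RR gives ψ = 0.234, H_out = 9.041 kJ/mol
Linear interpolation between T = 332.4 (H_out = 9.041) and T = 333.8 (H_out = 9.782) on hF = 9.523 gives T ≈ 333.3 K, at which ψ = 0.24.

T = 333.3 K, V/F = 0.24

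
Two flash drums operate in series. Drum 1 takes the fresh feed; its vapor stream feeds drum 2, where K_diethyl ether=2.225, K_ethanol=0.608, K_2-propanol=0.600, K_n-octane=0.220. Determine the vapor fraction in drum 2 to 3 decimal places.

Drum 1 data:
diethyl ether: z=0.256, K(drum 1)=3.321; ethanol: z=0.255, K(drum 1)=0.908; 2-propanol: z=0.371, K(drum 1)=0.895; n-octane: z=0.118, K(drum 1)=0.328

Drum 1:
Iterate (Newton) starting at ψ₁ = 0.5:
  ψ₁ = 0.500: g = 0.0899, g' = -0.423 → ψ₁ = 0.712
  ψ₁ = 0.712: g = 0.0046, g' = -0.399 → ψ₁ = 0.724
Converged at ψ₁ = 0.724.
Drum-1 compositions:
  diethyl ether: x = 0.096, y = 0.317
  ethanol: x = 0.273, y = 0.248
  2-propanol: x = 0.402, y = 0.359
  n-octane: x = 0.230, y = 0.075
Drum-2 feed = drum-1 vapor: z₂ = (0.3172, 0.2481, 0.3594, 0.0754).
Drum 2:
Rachford–Rice: g(ψ₂) = Σ zᵢ(Kᵢ−1)/(1+ψ₂(Kᵢ−1)) = 0.
g(0) = ΣzᵢKᵢ − 1 = 0.089 and g(1) = 1 − Σzᵢ/Kᵢ = -0.492, so a root lies in (0, 1).
Newton–Raphson from ψ₂ = 0.59:
  ψ₂ = 0.590: g = -0.1980, g' = -0.481 → ψ₂ = 0.178
  ψ₂ = 0.178: g = -0.0086, g' = -0.493 → ψ₂ = 0.161
Converged at ψ₂ = 0.161.
  diethyl ether: x = 0.265, y = 0.590
  ethanol: x = 0.265, y = 0.161
  2-propanol: x = 0.384, y = 0.230
  n-octane: x = 0.086, y = 0.019

V/F (drum 2) = 0.161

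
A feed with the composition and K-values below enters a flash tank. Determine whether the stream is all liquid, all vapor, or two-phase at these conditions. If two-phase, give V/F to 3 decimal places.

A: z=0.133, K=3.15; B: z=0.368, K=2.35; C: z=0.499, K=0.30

two-phase, V/F = 0.391

ΣzᵢKᵢ = 1.433; Σzᵢ/Kᵢ = 1.862.
Both exceed 1, so a two-phase solution exists.
Rachford–Rice: g(ψ) = Σ zᵢ(Kᵢ−1)/(1+ψ(Kᵢ−1)) = 0.
Iterate (Newton) starting at ψ = 0.5:
  ψ = 0.500: g = -0.1030, g' = -0.961 → ψ = 0.393
  ψ = 0.393: g = -0.0021, g' = -0.932 → ψ = 0.391
Converged at ψ = 0.391.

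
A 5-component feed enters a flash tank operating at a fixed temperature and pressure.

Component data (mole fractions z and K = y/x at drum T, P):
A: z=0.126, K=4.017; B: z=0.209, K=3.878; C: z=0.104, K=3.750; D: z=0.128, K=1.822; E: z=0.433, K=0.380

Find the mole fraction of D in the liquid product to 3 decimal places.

Rachford–Rice: g(ψ) = Σ zᵢ(Kᵢ−1)/(1+ψ(Kᵢ−1)) = 0.
g(0) = ΣzᵢKᵢ − 1 = 1.104 and g(1) = 1 − Σzᵢ/Kᵢ = -0.323, so a root lies in (0, 1).
Newton iteration, ψ⁰ = 0.5:
  ψ = 0.500: g = 0.2041, g' = -1.006 → ψ = 0.703
  ψ = 0.703: g = 0.0092, g' = -0.956 → ψ = 0.712
Converged at ψ = 0.712.
Compositions from xᵢ = zᵢ/(1+ψ(Kᵢ−1)), yᵢ = Kᵢxᵢ:
  A: x = 0.040, y = 0.161
  B: x = 0.069, y = 0.266
  C: x = 0.035, y = 0.132
  D: x = 0.081, y = 0.147
  E: x = 0.776, y = 0.295

x_D = 0.081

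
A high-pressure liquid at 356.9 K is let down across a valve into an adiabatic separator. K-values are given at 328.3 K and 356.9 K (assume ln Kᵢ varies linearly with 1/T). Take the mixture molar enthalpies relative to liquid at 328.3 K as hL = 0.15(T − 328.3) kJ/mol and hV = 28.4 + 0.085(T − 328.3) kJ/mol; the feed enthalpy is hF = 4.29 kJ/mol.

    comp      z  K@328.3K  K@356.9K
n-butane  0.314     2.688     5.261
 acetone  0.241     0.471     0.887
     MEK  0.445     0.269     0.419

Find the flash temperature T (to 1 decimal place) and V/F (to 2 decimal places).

T = 331.6 K, V/F = 0.13

Adiabatic flash: solve Rachford–Rice at each trial T, then check hF = ψ·hV(T) + (1−ψ)·hL(T).
  T = 328.3 K: K = (2.688, 0.471, 0.269), RR gives ψ = 0.069, H_out = 1.955 kJ/mol
  T = 356.9 K: K = (5.261, 0.887, 0.419), RR gives ψ = 0.540, H_out = 18.609 kJ/mol
  T = 342.6 K: K = (3.814, 0.655, 0.339), RR gives ψ = 0.318, H_out = 10.889 kJ/mol
  T = 335.5 K: K = (3.218, 0.558, 0.303), RR gives ψ = 0.205, H_out = 6.797 kJ/mol
  T = 331.9 K: K = (2.944, 0.513, 0.286), RR gives ψ = 0.141, H_out = 4.500 kJ/mol
  T = 330.1 K: K = (2.814, 0.492, 0.277), RR gives ψ = 0.106, H_out = 3.265 kJ/mol
Linear interpolation between T = 330.1 (H_out = 3.265) and T = 331.9 (H_out = 4.500) on hF = 4.29 gives T ≈ 331.6 K, at which ψ = 0.13.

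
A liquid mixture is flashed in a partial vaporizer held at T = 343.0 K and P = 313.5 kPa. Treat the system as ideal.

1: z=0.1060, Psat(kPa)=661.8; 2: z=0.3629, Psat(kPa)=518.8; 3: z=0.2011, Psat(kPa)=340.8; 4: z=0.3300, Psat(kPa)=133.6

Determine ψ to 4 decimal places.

Raoult's law: Kᵢ = Pᵢˢᵃᵗ/P = Pᵢˢᵃᵗ/313.5.
  K_1 = 661.8/313.5 = 2.111005, K_2 = 518.8/313.5 = 1.654864, K_3 = 340.8/313.5 = 1.087081, K_4 = 133.6/313.5 = 0.426156
Let ψ = V/F and solve Σ zᵢ(Kᵢ−1)/(1+ψ(Kᵢ−1)) = 0.
g(0) = ΣzᵢKᵢ − 1 = 0.1836 and g(1) = 1 − Σzᵢ/Kᵢ = -0.2289, so a root lies in (0, 1).
Iterate (Newton) starting at ψ = 0.5:
  ψ = 0.5000: g = 0.00596, g' = -0.3575 → ψ = 0.5167
  ψ = 0.5167: g = -0.00003, g' = -0.3607 → ψ = 0.5166
Converged at ψ = 0.5166.

ψ = 0.5166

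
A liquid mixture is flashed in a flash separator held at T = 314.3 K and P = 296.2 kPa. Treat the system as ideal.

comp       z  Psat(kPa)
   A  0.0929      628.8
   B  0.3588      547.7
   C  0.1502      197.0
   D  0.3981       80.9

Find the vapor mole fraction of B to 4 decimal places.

y_B = 0.6029

Raoult's law: Kᵢ = Pᵢˢᵃᵗ/P = Pᵢˢᵃᵗ/296.2.
  K_A = 628.8/296.2 = 2.122890, K_B = 547.7/296.2 = 1.849088, K_C = 197.0/296.2 = 0.665091, K_D = 80.9/296.2 = 0.273126
Newton iteration, V/F⁰ = 0.5:
  V/F = 0.5000: g = -0.23433, g' = -0.7189 → V/F = 0.1740
  V/F = 0.1740: g = -0.03200, g' = -0.5730 → V/F = 0.1182
Converged at V/F = 0.1182.
Compositions from xᵢ = zᵢ/(1+V/F(Kᵢ−1)), yᵢ = Kᵢxᵢ:
  A: x = 0.0820, y = 0.1741
  B: x = 0.3261, y = 0.6029
  C: x = 0.1564, y = 0.1040
  D: x = 0.4355, y = 0.1190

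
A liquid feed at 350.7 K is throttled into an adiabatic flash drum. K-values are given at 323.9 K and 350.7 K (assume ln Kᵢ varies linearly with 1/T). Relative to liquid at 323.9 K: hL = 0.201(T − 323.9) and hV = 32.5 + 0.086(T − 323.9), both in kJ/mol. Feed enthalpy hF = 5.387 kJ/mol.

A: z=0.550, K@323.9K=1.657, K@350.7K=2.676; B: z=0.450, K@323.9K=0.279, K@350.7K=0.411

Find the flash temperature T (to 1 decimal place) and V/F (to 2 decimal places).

T = 326.0 K, V/F = 0.15

Adiabatic flash: solve Rachford–Rice at each trial T, then check hF = ψ·hV(T) + (1−ψ)·hL(T).
  T = 323.9 K: K = (1.657, 0.279), RR gives ψ = 0.078, H_out = 2.532 kJ/mol
  T = 350.7 K: K = (2.676, 0.411), RR gives ψ = 0.665, H_out = 24.958 kJ/mol
  T = 337.3 K: K = (2.126, 0.341), RR gives ψ = 0.435, H_out = 16.167 kJ/mol
  T = 330.6 K: K = (1.882, 0.309), RR gives ψ = 0.286, H_out = 10.413 kJ/mol
  T = 327.2 K: K = (1.765, 0.294), RR gives ψ = 0.191, H_out = 6.784 kJ/mol
  T = 325.5 K: K = (1.709, 0.286), RR gives ψ = 0.136, H_out = 4.702 kJ/mol
  T = 326.4 K: K = (1.739, 0.290), RR gives ψ = 0.165, H_out = 5.830 kJ/mol
Linear interpolation between T = 325.5 (H_out = 4.702) and T = 326.4 (H_out = 5.830) on hF = 5.387 gives T ≈ 326.0 K, at which ψ = 0.15.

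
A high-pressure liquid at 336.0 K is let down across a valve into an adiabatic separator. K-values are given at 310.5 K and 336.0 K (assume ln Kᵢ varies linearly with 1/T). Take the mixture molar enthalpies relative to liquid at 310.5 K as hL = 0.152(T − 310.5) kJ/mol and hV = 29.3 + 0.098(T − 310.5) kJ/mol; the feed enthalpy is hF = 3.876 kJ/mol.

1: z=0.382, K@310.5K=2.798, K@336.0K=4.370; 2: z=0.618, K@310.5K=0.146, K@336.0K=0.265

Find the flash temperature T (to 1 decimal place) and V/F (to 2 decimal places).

Adiabatic flash: solve Rachford–Rice at each trial T, then check hF = ψ·hV(T) + (1−ψ)·hL(T).
  T = 310.5 K: K = (2.798, 0.146), RR gives ψ = 0.104, H_out = 3.035 kJ/mol
  T = 336.0 K: K = (4.370, 0.265), RR gives ψ = 0.336, H_out = 13.268 kJ/mol
  T = 323.2 K: K = (3.525, 0.199), RR gives ψ = 0.232, H_out = 8.568 kJ/mol
  T = 316.9 K: K = (3.150, 0.171), RR gives ψ = 0.173, H_out = 5.996 kJ/mol
  T = 313.7 K: K = (2.971, 0.158), RR gives ψ = 0.140, H_out = 4.570 kJ/mol
  T = 312.1 K: K = (2.884, 0.152), RR gives ψ = 0.122, H_out = 3.818 kJ/mol
Linear interpolation between T = 312.1 (H_out = 3.818) and T = 313.7 (H_out = 4.570) on hF = 3.876 gives T ≈ 312.2 K, at which ψ = 0.12.

T = 312.2 K, V/F = 0.12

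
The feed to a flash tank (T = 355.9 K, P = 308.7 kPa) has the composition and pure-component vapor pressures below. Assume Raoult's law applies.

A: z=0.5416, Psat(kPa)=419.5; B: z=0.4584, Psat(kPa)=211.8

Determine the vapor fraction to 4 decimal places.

Raoult's law: Kᵢ = Pᵢˢᵃᵗ/P = Pᵢˢᵃᵗ/308.7.
  K_A = 419.5/308.7 = 1.358925, K_B = 211.8/308.7 = 0.686103
Binary case is linear: z₁(K₁−1)(1+ψ(K₂−1)) + z₂(K₂−1)(1+ψ(K₁−1)) = 0
⇒ ψ = [z₁(K₁−1)+z₂(K₂−1)] / [−(K₁−1)(K₂−1)] = 0.05050/0.11267 = 0.4483

ψ = 0.4483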